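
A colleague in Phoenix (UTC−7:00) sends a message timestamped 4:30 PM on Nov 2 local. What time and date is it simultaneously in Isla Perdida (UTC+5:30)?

Isla Perdida is 12:30 ahead of Phoenix.
Shift by the zone difference: 4:30 PM + 12:30 = 5:00 AM on Nov 3 in Isla Perdida.

5:00 AM on November 3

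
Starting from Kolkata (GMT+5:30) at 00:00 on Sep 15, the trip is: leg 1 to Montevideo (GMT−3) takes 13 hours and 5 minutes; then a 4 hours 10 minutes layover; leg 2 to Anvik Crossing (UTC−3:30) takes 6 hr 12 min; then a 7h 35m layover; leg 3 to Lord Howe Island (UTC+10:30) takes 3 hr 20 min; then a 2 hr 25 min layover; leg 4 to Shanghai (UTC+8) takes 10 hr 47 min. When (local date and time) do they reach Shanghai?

Convert departure to UTC: 00:00 − 5:30 = 18:30 UTC on Sep 14.
Add 13 hours and 5 minutes leg 1 → 07:35 UTC (Sep 15).
Add 4 hours 10 minutes layover in Montevideo → 11:45 UTC.
Add 6 hours and 12 minutes leg 2 → 17:57 UTC.
Add 7 hours 35 minutes layover in Anvik Crossing → 01:32 UTC (Sep 16).
Add 3 hours and 20 minutes leg 3 → 04:52 UTC.
Add 2 hours 25 minutes layover in Lord Howe Island → 07:17 UTC.
Add 10 hours 47 minutes leg 4 → 18:04 UTC.
Shanghai is UTC+8:00, so local arrival = 18:04 + 8:00 = 02:04 on Sep 17.

02:04 on September 17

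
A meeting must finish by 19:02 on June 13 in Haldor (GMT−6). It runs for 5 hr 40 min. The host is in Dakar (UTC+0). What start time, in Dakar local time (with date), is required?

19:22 on June 13

Target end time in UTC: 19:02 + 6:00 = 01:02 on Jun 14.
Subtract 5 hours 40 minutes → start 19:22 UTC on Jun 13.
Dakar is UTC+0, so start is 19:22 on Jun 13.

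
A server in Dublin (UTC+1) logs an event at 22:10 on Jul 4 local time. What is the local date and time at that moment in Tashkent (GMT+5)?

02:10 on Jul 5

In UTC: 22:10 − 1:00 = 21:10 on Jul 4.
Tashkent is UTC+5:00: 21:10 + 5:00 = 02:10 on Jul 5.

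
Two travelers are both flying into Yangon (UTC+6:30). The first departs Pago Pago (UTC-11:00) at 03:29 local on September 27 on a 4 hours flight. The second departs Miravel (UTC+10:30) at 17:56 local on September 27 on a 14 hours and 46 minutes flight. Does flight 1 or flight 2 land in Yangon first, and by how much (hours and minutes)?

Flight 1 in UTC: 03:29 + 11:00 = 14:29 on Sep 27.
+4 hours → arrive 18:29 UTC on Sep 27.
Flight 2 in UTC: 17:56 − 10:30 = 07:26 on Sep 27.
+14 hours 46 minutes → arrive 22:12 UTC on Sep 27.
Flight 1 lands earlier by 3 hours 43 minutes.

the first, by 3 hours 43 minutes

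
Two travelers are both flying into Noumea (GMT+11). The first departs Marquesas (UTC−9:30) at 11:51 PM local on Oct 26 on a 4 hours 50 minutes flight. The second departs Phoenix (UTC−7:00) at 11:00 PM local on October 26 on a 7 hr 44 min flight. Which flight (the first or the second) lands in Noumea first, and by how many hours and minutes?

the second, by 27 minutes

Flight 1 in UTC: 11:51 PM + 9:30 = 9:21 AM on Oct 27.
+4 hours 50 minutes → arrive 2:11 PM UTC on Oct 27.
Flight 2 in UTC: 11:00 PM + 7:00 = 6:00 AM on Oct 27.
+7 hours and 44 minutes → arrive 1:44 PM UTC on Oct 27.
Flight 2 lands earlier by 27 minutes.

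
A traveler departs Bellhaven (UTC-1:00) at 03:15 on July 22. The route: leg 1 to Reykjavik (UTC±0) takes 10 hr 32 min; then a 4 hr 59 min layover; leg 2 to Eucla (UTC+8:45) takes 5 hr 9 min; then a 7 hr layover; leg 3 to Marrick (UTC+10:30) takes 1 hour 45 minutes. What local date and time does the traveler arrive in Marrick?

20:10 on Jul 23

Convert departure to UTC: 03:15 + 1:00 = 04:15 UTC on Jul 22.
Add 10 hours and 32 minutes leg 1 → 14:47 UTC.
Add 4 hours 59 minutes layover in Reykjavik → 19:46 UTC.
Add 5 hours 9 minutes leg 2 → 00:55 UTC (Jul 23).
Add 7 hours layover in Eucla → 07:55 UTC.
Add 1 hour and 45 minutes leg 3 → 09:40 UTC.
Marrick is UTC+10:30, so local arrival = 09:40 + 10:30 = 20:10 on Jul 23.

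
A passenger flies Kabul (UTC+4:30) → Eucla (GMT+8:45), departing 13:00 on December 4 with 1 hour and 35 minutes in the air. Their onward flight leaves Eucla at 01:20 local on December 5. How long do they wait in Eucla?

Convert departure to UTC: 13:00 − 4:30 = 08:30 UTC on Dec 4.
Add 1 hour and 35 minutes flight time → 10:05 UTC.
Eucla is UTC+8:45, so local arrival = 10:05 + 8:45 = 18:50 on Dec 4.
Layover = 01:20 − 18:50 (+1 day) = 6 hours 30 minutes.

6 hours 30 minutes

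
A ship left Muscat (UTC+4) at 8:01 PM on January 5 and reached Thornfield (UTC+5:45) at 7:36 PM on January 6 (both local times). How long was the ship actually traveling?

Departure in UTC: 8:01 PM − 4:00 = 4:01 PM on Jan 5.
Arrival in UTC: 7:36 PM − 5:45 = 1:51 PM on Jan 6.
Elapsed = 1:51 PM − 4:01 PM (+1 day) = 21 hours 50 minutes.

21 hours 50 minutes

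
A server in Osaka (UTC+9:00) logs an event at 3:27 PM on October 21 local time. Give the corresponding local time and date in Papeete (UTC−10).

8:27 PM on Oct 20

Papeete is 19:00 behind Osaka.
Shift by the zone difference: 3:27 PM − 19:00 = 8:27 PM on Oct 20 in Papeete.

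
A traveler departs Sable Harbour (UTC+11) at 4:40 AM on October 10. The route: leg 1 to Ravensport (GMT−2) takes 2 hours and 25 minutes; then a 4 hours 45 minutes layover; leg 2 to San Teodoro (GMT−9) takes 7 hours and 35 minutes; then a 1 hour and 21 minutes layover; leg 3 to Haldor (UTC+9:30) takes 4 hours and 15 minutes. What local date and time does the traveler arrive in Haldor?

11:31 PM on October 10

Convert departure to UTC: 4:40 AM − 11:00 = 5:40 PM UTC on Oct 9.
Add 2 hours and 25 minutes leg 1 → 8:05 PM UTC.
Add 4 hours and 45 minutes layover in Ravensport → 12:50 AM UTC (Oct 10).
Add 7 hours and 35 minutes leg 2 → 8:25 AM UTC.
Add 1 hour and 21 minutes layover in San Teodoro → 9:46 AM UTC.
Add 4 hours and 15 minutes leg 3 → 2:01 PM UTC.
Haldor is UTC+9:30, so local arrival = 2:01 PM + 9:30 = 11:31 PM on Oct 10.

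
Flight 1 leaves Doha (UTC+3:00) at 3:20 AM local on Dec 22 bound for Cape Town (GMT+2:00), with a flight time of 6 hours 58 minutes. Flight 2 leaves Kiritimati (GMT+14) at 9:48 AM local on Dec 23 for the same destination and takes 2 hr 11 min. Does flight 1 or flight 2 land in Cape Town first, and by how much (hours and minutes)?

Flight 1 in UTC: 3:20 AM − 3:00 = 12:20 AM on Dec 22.
+6 hours 58 minutes → arrive 7:18 AM UTC on Dec 22.
Flight 2 in UTC: 9:48 AM − 14:00 = 7:48 PM on Dec 22.
+2 hours and 11 minutes → arrive 9:59 PM UTC on Dec 22.
Flight 1 lands earlier by 14 hours 41 minutes.

the first, by 14 hours 41 minutes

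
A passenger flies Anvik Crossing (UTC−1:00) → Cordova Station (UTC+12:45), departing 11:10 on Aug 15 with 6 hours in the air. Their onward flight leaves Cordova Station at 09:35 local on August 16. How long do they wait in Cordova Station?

2 hours 40 minutes

Convert departure to UTC: 11:10 + 1:00 = 12:10 UTC on Aug 15.
Add 6 hours flight time → 18:10 UTC.
Cordova Station is UTC+12:45, so local arrival = 18:10 + 12:45 = 06:55 on Aug 16.
Layover = 09:35 − 06:55 = 2 hours 40 minutes.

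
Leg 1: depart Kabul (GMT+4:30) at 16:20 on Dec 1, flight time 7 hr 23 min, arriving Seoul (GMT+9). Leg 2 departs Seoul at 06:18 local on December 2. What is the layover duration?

Convert departure to UTC: 16:20 − 4:30 = 11:50 UTC on Dec 1.
Add 7 hours and 23 minutes flight time → 19:13 UTC.
Seoul is UTC+9:00, so local arrival = 19:13 + 9:00 = 04:13 on Dec 2.
Layover = 06:18 − 04:13 = 2 hours 5 minutes.

2 hours 5 minutes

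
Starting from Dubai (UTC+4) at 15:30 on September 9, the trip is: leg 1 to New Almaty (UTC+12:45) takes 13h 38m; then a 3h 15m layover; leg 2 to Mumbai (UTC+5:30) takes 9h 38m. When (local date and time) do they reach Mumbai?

19:31 on September 10

Convert departure to UTC: 15:30 − 4:00 = 11:30 UTC on Sep 9.
Add 13 hours and 38 minutes leg 1 → 01:08 UTC (Sep 10).
Add 3 hours and 15 minutes layover in New Almaty → 04:23 UTC.
Add 9 hours and 38 minutes leg 2 → 14:01 UTC.
Mumbai is UTC+5:30, so local arrival = 14:01 + 5:30 = 19:31 on Sep 10.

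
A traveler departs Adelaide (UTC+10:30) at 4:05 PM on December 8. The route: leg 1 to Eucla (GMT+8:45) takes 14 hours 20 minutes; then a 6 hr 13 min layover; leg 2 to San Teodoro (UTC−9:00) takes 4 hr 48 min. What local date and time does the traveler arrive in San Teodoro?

Convert departure to UTC: 4:05 PM − 10:30 = 5:35 AM UTC on Dec 8.
Add 14 hours and 20 minutes leg 1 → 7:55 PM UTC.
Add 6 hours and 13 minutes layover in Eucla → 2:08 AM UTC (Dec 9).
Add 4 hours and 48 minutes leg 2 → 6:56 AM UTC.
San Teodoro is UTC−9:00, so local arrival = 6:56 AM − 9:00 = 9:56 PM on Dec 8.

9:56 PM on Dec 8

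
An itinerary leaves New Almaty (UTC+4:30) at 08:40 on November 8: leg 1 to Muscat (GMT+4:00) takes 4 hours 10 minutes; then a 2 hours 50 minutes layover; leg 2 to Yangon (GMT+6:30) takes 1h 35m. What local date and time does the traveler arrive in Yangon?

19:15 on November 8

Convert departure to UTC: 08:40 − 4:30 = 04:10 UTC on Nov 8.
Add 4 hours 10 minutes leg 1 → 08:20 UTC.
Add 2 hours 50 minutes layover in Muscat → 11:10 UTC.
Add 1 hour and 35 minutes leg 2 → 12:45 UTC.
Yangon is UTC+6:30, so local arrival = 12:45 + 6:30 = 19:15 on Nov 8.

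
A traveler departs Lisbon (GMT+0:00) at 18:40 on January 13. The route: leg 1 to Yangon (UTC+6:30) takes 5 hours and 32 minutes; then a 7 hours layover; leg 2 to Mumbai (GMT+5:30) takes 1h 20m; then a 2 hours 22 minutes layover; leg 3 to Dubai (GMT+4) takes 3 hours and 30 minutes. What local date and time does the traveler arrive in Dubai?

18:24 on Jan 14

Lisbon is at UTC+0, so departure is already 18:40 UTC on Jan 13.
Add 5 hours 32 minutes leg 1 → 00:12 UTC (Jan 14).
Add 7 hours layover in Yangon → 07:12 UTC.
Add 1 hour and 20 minutes leg 2 → 08:32 UTC.
Add 2 hours and 22 minutes layover in Mumbai → 10:54 UTC.
Add 3 hours 30 minutes leg 3 → 14:24 UTC.
Dubai is UTC+4:00, so local arrival = 14:24 + 4:00 = 18:24 on Jan 14.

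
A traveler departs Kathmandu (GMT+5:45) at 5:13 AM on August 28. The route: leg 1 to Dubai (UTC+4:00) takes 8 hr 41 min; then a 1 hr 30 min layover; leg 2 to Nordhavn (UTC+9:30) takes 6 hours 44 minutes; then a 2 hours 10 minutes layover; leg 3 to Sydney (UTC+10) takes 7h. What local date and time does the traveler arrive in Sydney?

11:33 AM on Aug 29

Convert departure to UTC: 5:13 AM − 5:45 = 11:28 PM UTC on Aug 27.
Add 8 hours 41 minutes leg 1 → 8:09 AM UTC (Aug 28).
Add 1 hour and 30 minutes layover in Dubai → 9:39 AM UTC.
Add 6 hours and 44 minutes leg 2 → 4:23 PM UTC.
Add 2 hours and 10 minutes layover in Nordhavn → 6:33 PM UTC.
Add 7 hours leg 3 → 1:33 AM UTC (Aug 29).
Sydney is UTC+10:00, so local arrival = 1:33 AM + 10:00 = 11:33 AM on Aug 29.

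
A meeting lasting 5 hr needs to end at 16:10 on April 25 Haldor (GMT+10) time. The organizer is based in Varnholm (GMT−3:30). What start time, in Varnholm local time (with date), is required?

21:40 on Apr 24

Target end time in UTC: 16:10 − 10:00 = 06:10 on Apr 25.
Subtract 5 hours → start 01:10 UTC on Apr 25.
Varnholm is UTC−3:30: 01:10 − 3:30 = 21:40 on Apr 24.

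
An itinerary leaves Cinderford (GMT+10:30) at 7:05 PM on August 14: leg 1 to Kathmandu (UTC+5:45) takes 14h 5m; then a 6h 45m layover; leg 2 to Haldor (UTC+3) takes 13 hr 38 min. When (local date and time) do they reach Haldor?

Convert departure to UTC: 7:05 PM − 10:30 = 8:35 AM UTC on Aug 14.
Add 14 hours and 5 minutes leg 1 → 10:40 PM UTC.
Add 6 hours 45 minutes layover in Kathmandu → 5:25 AM UTC (Aug 15).
Add 13 hours and 38 minutes leg 2 → 7:03 PM UTC.
Haldor is UTC+3:00, so local arrival = 7:03 PM + 3:00 = 10:03 PM on Aug 15.

10:03 PM on August 15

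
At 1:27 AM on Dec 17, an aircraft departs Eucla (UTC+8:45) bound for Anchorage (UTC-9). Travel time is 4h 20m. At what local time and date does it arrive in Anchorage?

12:02 PM on December 16

Convert departure to UTC: 1:27 AM − 8:45 = 4:42 PM UTC on Dec 16.
Add 4 hours and 20 minutes travel time → 9:02 PM UTC.
Anchorage is UTC−9:00, so local arrival = 9:02 PM − 9:00 = 12:02 PM on Dec 16.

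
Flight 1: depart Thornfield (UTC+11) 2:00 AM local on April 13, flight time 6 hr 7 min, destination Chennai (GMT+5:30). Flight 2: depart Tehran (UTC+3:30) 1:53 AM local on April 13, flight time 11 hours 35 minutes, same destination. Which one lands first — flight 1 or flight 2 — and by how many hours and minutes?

Flight 1 in UTC: 2:00 AM − 11:00 = 3:00 PM on Apr 12.
+6 hours and 7 minutes → arrive 9:07 PM UTC on Apr 12.
Flight 2 in UTC: 1:53 AM − 3:30 = 10:23 PM on Apr 12.
+11 hours 35 minutes → arrive 9:58 AM UTC on Apr 13.
Flight 1 lands earlier by 12 hours 51 minutes.

the first, by 12 hours 51 minutes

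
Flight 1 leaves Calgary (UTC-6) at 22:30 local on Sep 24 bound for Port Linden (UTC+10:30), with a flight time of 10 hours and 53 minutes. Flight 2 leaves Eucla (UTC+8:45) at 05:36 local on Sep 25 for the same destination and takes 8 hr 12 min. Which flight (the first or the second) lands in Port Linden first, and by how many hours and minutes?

the second, by 10 hours 20 minutes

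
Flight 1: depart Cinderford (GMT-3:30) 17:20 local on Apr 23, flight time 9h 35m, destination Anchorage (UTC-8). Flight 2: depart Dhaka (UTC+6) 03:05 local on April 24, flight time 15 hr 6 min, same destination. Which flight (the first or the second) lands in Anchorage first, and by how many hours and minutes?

the first, by 5 hours 46 minutes

Flight 1 in UTC: 17:20 + 3:30 = 20:50 on Apr 23.
+9 hours 35 minutes → arrive 06:25 UTC on Apr 24.
Flight 2 in UTC: 03:05 − 6:00 = 21:05 on Apr 23.
+15 hours and 6 minutes → arrive 12:11 UTC on Apr 24.
Flight 1 lands earlier by 5 hours 46 minutes.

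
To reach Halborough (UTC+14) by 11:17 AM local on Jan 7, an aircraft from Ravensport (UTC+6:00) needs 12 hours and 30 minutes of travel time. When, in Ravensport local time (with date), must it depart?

Target arrival in UTC: 11:17 AM − 14:00 = 9:17 PM on Jan 6.
Subtract 12 hours 30 minutes → departure 8:47 AM UTC on Jan 6.
Ravensport is UTC+6:00: 8:47 AM + 6:00 = 2:47 PM on Jan 6.

2:47 PM on January 6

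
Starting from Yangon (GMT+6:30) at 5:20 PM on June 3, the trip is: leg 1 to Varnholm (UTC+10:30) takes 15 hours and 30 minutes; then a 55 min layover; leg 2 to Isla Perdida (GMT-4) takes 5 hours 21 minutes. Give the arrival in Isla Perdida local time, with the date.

4:36 AM on June 4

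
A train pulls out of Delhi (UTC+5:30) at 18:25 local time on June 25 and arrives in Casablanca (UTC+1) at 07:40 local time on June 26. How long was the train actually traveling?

17 hours 45 minutes

Departure in UTC: 18:25 − 5:30 = 12:55 on Jun 25.
Arrival in UTC: 07:40 − 1:00 = 06:40 on Jun 26.
Elapsed = 06:40 − 12:55 (+1 day) = 17 hours 45 minutes.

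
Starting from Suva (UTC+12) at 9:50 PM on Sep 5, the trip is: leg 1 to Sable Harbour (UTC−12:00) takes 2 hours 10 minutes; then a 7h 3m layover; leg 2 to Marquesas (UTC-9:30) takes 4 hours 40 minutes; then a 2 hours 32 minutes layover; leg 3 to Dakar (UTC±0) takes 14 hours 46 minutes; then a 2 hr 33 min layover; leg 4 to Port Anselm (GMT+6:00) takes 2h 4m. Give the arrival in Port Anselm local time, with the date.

Convert departure to UTC: 9:50 PM − 12:00 = 9:50 AM UTC on Sep 5.
Add 2 hours 10 minutes leg 1 → 12:00 PM UTC.
Add 7 hours 3 minutes layover in Sable Harbour → 7:03 PM UTC.
Add 4 hours and 40 minutes leg 2 → 11:43 PM UTC.
Add 2 hours 32 minutes layover in Marquesas → 2:15 AM UTC (Sep 6).
Add 14 hours and 46 minutes leg 3 → 5:01 PM UTC.
Add 2 hours 33 minutes layover in Dakar → 7:34 PM UTC.
Add 2 hours 4 minutes leg 4 → 9:38 PM UTC.
Port Anselm is UTC+6:00, so local arrival = 9:38 PM + 6:00 = 3:38 AM on Sep 7.

3:38 AM on Sep 7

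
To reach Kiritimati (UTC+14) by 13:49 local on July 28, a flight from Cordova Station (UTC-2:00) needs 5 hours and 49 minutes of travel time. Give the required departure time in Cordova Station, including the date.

16:00 on July 27

Target arrival in UTC: 13:49 − 14:00 = 23:49 on Jul 27.
Subtract 5 hours 49 minutes → departure 18:00 UTC on Jul 27.
Cordova Station is UTC−2:00: 18:00 − 2:00 = 16:00 on Jul 27.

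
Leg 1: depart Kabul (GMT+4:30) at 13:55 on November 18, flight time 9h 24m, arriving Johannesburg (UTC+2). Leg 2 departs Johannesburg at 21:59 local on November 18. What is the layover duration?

Convert departure to UTC: 13:55 − 4:30 = 09:25 UTC on Nov 18.
Add 9 hours and 24 minutes flight time → 18:49 UTC.
Johannesburg is UTC+2:00, so local arrival = 18:49 + 2:00 = 20:49 on Nov 18.
Layover = 21:59 − 20:49 = 1 hour 10 minutes.

1 hour 10 minutes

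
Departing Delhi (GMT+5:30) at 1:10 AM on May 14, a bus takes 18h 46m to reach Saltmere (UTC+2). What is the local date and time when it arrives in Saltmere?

Saltmere is 3:30 behind Delhi.
After 18 hours 46 minutes it is 7:56 PM in Delhi.
Shift by the zone difference: 7:56 PM − 3:30 = 4:26 PM on May 14 in Saltmere.

4:26 PM on May 14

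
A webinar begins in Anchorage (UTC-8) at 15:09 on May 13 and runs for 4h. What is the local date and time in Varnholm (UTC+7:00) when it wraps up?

Varnholm is 15:00 ahead of Anchorage.
After 4 hours it is 19:09 in Anchorage.
Shift by the zone difference: 19:09 + 15:00 = 10:09 on May 14 in Varnholm.

10:09 on May 14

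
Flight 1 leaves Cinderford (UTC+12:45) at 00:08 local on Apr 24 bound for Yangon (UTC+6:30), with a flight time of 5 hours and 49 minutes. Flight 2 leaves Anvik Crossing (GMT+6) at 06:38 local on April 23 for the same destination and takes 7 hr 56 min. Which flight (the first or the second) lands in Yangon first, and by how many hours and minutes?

the second, by 8 hours 38 minutes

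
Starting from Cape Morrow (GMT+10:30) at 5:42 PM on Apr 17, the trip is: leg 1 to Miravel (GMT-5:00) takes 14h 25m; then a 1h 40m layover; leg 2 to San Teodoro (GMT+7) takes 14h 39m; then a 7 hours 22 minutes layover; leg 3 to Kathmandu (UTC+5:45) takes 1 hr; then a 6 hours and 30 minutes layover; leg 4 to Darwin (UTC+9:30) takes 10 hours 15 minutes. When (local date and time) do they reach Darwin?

12:33 AM on April 20

Convert departure to UTC: 5:42 PM − 10:30 = 7:12 AM UTC on Apr 17.
Add 14 hours 25 minutes leg 1 → 9:37 PM UTC.
Add 1 hour and 40 minutes layover in Miravel → 11:17 PM UTC.
Add 14 hours and 39 minutes leg 2 → 1:56 PM UTC (Apr 18).
Add 7 hours 22 minutes layover in San Teodoro → 9:18 PM UTC.
Add 1 hour leg 3 → 10:18 PM UTC.
Add 6 hours and 30 minutes layover in Kathmandu → 4:48 AM UTC (Apr 19).
Add 10 hours 15 minutes leg 4 → 3:03 PM UTC.
Darwin is UTC+9:30, so local arrival = 3:03 PM + 9:30 = 12:33 AM on Apr 20.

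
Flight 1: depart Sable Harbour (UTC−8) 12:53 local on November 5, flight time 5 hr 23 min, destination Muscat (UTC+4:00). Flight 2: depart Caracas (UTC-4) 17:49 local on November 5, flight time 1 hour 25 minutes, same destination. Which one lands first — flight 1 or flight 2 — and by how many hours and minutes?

the second, by 3 hours 2 minutes

Flight 1 in UTC: 12:53 + 8:00 = 20:53 on Nov 5.
+5 hours 23 minutes → arrive 02:16 UTC on Nov 6.
Flight 2 in UTC: 17:49 + 4:00 = 21:49 on Nov 5.
+1 hour and 25 minutes → arrive 23:14 UTC on Nov 5.
Flight 2 lands earlier by 3 hours 2 minutes.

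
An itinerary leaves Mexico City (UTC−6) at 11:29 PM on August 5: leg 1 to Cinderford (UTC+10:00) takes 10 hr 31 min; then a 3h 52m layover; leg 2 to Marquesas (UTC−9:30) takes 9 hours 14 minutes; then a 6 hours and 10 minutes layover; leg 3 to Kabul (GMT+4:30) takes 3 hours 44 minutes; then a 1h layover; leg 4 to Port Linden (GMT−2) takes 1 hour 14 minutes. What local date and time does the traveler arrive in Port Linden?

Convert departure to UTC: 11:29 PM + 6:00 = 5:29 AM UTC on Aug 6.
Add 10 hours 31 minutes leg 1 → 4:00 PM UTC.
Add 3 hours and 52 minutes layover in Cinderford → 7:52 PM UTC.
Add 9 hours and 14 minutes leg 2 → 5:06 AM UTC (Aug 7).
Add 6 hours 10 minutes layover in Marquesas → 11:16 AM UTC.
Add 3 hours and 44 minutes leg 3 → 3:00 PM UTC.
Add 1 hour layover in Kabul → 4:00 PM UTC.
Add 1 hour and 14 minutes leg 4 → 5:14 PM UTC.
Port Linden is UTC−2:00, so local arrival = 5:14 PM − 2:00 = 3:14 PM on Aug 7.

3:14 PM on August 7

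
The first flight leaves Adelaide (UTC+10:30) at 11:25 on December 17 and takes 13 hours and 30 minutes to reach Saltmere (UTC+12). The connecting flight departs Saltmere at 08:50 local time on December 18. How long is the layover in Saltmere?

6 hours 25 minutes

Convert departure to UTC: 11:25 − 10:30 = 00:55 UTC on Dec 17.
Add 13 hours and 30 minutes flight time → 14:25 UTC.
Saltmere is UTC+12:00, so local arrival = 14:25 + 12:00 = 02:25 on Dec 18.
Layover = 08:50 − 02:25 = 6 hours 25 minutes.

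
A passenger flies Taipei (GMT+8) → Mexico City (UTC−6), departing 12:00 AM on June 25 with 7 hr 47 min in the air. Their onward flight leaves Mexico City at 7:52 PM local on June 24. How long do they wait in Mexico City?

Convert departure to UTC: 12:00 AM − 8:00 = 4:00 PM UTC on Jun 24.
Add 7 hours 47 minutes flight time → 11:47 PM UTC.
Mexico City is UTC−6:00, so local arrival = 11:47 PM − 6:00 = 5:47 PM on Jun 24.
Layover = 7:52 PM − 5:47 PM = 2 hours 5 minutes.

2 hours 5 minutes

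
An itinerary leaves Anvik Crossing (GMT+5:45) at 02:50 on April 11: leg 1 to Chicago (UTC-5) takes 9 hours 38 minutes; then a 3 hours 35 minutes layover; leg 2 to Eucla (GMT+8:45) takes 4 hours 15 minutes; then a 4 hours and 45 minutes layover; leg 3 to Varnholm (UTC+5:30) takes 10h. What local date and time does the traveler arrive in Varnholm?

Convert departure to UTC: 02:50 − 5:45 = 21:05 UTC on Apr 10.
Add 9 hours and 38 minutes leg 1 → 06:43 UTC (Apr 11).
Add 3 hours 35 minutes layover in Chicago → 10:18 UTC.
Add 4 hours 15 minutes leg 2 → 14:33 UTC.
Add 4 hours 45 minutes layover in Eucla → 19:18 UTC.
Add 10 hours leg 3 → 05:18 UTC (Apr 12).
Varnholm is UTC+5:30, so local arrival = 05:18 + 5:30 = 10:48 on Apr 12.

10:48 on Apr 12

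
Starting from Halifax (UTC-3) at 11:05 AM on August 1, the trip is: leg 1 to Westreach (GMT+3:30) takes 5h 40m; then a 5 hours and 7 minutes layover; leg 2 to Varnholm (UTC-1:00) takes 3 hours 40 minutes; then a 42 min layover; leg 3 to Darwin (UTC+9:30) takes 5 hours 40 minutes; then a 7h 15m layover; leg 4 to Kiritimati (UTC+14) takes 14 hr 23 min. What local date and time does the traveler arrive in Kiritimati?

Convert departure to UTC: 11:05 AM + 3:00 = 2:05 PM UTC on Aug 1.
Add 5 hours and 40 minutes leg 1 → 7:45 PM UTC.
Add 5 hours and 7 minutes layover in Westreach → 12:52 AM UTC (Aug 2).
Add 3 hours and 40 minutes leg 2 → 4:32 AM UTC.
Add 42 minutes layover in Varnholm → 5:14 AM UTC.
Add 5 hours and 40 minutes leg 3 → 10:54 AM UTC.
Add 7 hours and 15 minutes layover in Darwin → 6:09 PM UTC.
Add 14 hours and 23 minutes leg 4 → 8:32 AM UTC (Aug 3).
Kiritimati is UTC+14:00, so local arrival = 8:32 AM + 14:00 = 10:32 PM on Aug 3.

10:32 PM on August 3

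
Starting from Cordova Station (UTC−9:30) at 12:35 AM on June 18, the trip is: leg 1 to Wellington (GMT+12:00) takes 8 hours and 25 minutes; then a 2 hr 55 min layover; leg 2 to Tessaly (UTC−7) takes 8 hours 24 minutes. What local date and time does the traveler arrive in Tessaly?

10:49 PM on June 18

Convert departure to UTC: 12:35 AM + 9:30 = 10:05 AM UTC on Jun 18.
Add 8 hours and 25 minutes leg 1 → 6:30 PM UTC.
Add 2 hours 55 minutes layover in Wellington → 9:25 PM UTC.
Add 8 hours 24 minutes leg 2 → 5:49 AM UTC (Jun 19).
Tessaly is UTC−7:00, so local arrival = 5:49 AM − 7:00 = 10:49 PM on Jun 18.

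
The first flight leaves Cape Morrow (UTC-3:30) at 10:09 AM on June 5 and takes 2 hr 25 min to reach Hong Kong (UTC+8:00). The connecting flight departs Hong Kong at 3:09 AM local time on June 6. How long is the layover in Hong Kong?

3 hours 5 minutes

Convert departure to UTC: 10:09 AM + 3:30 = 1:39 PM UTC on Jun 5.
Add 2 hours 25 minutes flight time → 4:04 PM UTC.
Hong Kong is UTC+8:00, so local arrival = 4:04 PM + 8:00 = 12:04 AM on Jun 6.
Layover = 3:09 AM − 12:04 AM = 3 hours 5 minutes.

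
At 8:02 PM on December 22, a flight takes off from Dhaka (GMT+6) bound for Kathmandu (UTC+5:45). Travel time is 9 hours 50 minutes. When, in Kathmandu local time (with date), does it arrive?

5:37 AM on December 23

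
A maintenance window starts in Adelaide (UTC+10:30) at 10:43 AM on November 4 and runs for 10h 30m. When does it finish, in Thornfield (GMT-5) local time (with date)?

5:43 AM on November 4

Convert start to UTC: 10:43 AM − 10:30 = 12:13 AM UTC on Nov 4.
Add 10 hours and 30 minutes duration → 10:43 AM UTC.
Thornfield is UTC−5:00, so local end time = 10:43 AM − 5:00 = 5:43 AM on Nov 4.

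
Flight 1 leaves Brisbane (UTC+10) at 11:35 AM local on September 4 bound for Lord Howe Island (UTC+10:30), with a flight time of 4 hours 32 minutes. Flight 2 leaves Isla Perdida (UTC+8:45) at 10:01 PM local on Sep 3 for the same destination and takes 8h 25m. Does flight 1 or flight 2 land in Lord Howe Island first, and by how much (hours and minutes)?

the second, by 8 hours 26 minutes

Flight 1 in UTC: 11:35 AM − 10:00 = 1:35 AM on Sep 4.
+4 hours and 32 minutes → arrive 6:07 AM UTC on Sep 4.
Flight 2 in UTC: 10:01 PM − 8:45 = 1:16 PM on Sep 3.
+8 hours and 25 minutes → arrive 9:41 PM UTC on Sep 3.
Flight 2 lands earlier by 8 hours 26 minutes.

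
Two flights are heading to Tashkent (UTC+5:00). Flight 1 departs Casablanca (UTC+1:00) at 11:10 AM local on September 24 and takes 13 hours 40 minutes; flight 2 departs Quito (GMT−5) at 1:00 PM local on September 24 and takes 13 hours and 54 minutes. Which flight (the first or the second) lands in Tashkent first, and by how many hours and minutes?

the first, by 8 hours 4 minutes

Flight 1 in UTC: 11:10 AM − 1:00 = 10:10 AM on Sep 24.
+13 hours and 40 minutes → arrive 11:50 PM UTC on Sep 24.
Flight 2 in UTC: 1:00 PM + 5:00 = 6:00 PM on Sep 24.
+13 hours 54 minutes → arrive 7:54 AM UTC on Sep 25.
Flight 1 lands earlier by 8 hours 4 minutes.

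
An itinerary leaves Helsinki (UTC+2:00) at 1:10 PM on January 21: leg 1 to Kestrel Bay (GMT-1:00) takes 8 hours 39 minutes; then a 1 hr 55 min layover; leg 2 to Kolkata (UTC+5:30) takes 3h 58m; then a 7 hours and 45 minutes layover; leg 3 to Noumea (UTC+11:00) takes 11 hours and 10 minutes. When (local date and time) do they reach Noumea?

Convert departure to UTC: 1:10 PM − 2:00 = 11:10 AM UTC on Jan 21.
Add 8 hours and 39 minutes leg 1 → 7:49 PM UTC.
Add 1 hour and 55 minutes layover in Kestrel Bay → 9:44 PM UTC.
Add 3 hours and 58 minutes leg 2 → 1:42 AM UTC (Jan 22).
Add 7 hours and 45 minutes layover in Kolkata → 9:27 AM UTC.
Add 11 hours 10 minutes leg 3 → 8:37 PM UTC.
Noumea is UTC+11:00, so local arrival = 8:37 PM + 11:00 = 7:37 AM on Jan 23.

7:37 AM on January 23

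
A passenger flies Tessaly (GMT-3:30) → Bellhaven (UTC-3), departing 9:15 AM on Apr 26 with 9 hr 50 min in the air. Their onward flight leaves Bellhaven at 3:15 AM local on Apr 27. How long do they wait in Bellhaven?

7 hours 40 minutes

Convert departure to UTC: 9:15 AM + 3:30 = 12:45 PM UTC on Apr 26.
Add 9 hours 50 minutes flight time → 10:35 PM UTC.
Bellhaven is UTC−3:00, so local arrival = 10:35 PM − 3:00 = 7:35 PM on Apr 26.
Layover = 3:15 AM − 7:35 PM (+1 day) = 7 hours 40 minutes.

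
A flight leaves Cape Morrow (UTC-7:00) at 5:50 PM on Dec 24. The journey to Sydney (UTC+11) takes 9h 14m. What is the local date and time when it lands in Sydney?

Convert departure to UTC: 5:50 PM + 7:00 = 12:50 AM UTC on Dec 25.
Add 9 hours and 14 minutes travel time → 10:04 AM UTC.
Sydney is UTC+11:00, so local arrival = 10:04 AM + 11:00 = 9:04 PM on Dec 25.

9:04 PM on Dec 25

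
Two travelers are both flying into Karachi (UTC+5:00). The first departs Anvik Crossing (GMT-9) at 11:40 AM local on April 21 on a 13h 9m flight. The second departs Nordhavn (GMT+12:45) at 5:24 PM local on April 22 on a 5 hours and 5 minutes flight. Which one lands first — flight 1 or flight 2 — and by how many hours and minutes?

the second, by 5 minutes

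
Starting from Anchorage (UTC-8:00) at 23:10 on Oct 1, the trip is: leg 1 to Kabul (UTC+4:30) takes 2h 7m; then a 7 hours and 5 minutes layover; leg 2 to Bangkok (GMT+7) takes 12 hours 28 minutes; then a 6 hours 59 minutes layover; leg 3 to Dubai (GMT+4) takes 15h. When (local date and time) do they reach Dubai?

Convert departure to UTC: 23:10 + 8:00 = 07:10 UTC on Oct 2.
Add 2 hours 7 minutes leg 1 → 09:17 UTC.
Add 7 hours 5 minutes layover in Kabul → 16:22 UTC.
Add 12 hours 28 minutes leg 2 → 04:50 UTC (Oct 3).
Add 6 hours 59 minutes layover in Bangkok → 11:49 UTC.
Add 15 hours leg 3 → 02:49 UTC (Oct 4).
Dubai is UTC+4:00, so local arrival = 02:49 + 4:00 = 06:49 on Oct 4.

06:49 on October 4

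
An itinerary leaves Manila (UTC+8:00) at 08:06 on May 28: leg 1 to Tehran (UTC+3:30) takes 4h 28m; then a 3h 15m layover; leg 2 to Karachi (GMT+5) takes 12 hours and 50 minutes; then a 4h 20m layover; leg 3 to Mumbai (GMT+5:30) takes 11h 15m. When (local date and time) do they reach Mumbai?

Convert departure to UTC: 08:06 − 8:00 = 00:06 UTC on May 28.
Add 4 hours 28 minutes leg 1 → 04:34 UTC.
Add 3 hours 15 minutes layover in Tehran → 07:49 UTC.
Add 12 hours 50 minutes leg 2 → 20:39 UTC.
Add 4 hours 20 minutes layover in Karachi → 00:59 UTC (May 29).
Add 11 hours and 15 minutes leg 3 → 12:14 UTC.
Mumbai is UTC+5:30, so local arrival = 12:14 + 5:30 = 17:44 on May 29.

17:44 on May 29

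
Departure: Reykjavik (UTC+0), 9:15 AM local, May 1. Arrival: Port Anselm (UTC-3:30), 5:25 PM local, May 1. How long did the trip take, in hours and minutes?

Departure is already UTC: 9:15 AM on May 1.
Arrival in UTC: 5:25 PM + 3:30 = 8:55 PM on May 1.
Elapsed = 8:55 PM − 9:15 AM = 11 hours 40 minutes.

11 hours 40 minutes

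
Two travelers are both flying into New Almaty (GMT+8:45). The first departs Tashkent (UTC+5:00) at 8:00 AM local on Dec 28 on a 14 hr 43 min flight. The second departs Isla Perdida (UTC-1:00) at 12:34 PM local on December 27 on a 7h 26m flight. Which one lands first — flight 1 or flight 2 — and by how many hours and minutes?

Flight 1 in UTC: 8:00 AM − 5:00 = 3:00 AM on Dec 28.
+14 hours and 43 minutes → arrive 5:43 PM UTC on Dec 28.
Flight 2 in UTC: 12:34 PM + 1:00 = 1:34 PM on Dec 27.
+7 hours 26 minutes → arrive 9:00 PM UTC on Dec 27.
Flight 2 lands earlier by 20 hours 43 minutes.

the second, by 20 hours 43 minutes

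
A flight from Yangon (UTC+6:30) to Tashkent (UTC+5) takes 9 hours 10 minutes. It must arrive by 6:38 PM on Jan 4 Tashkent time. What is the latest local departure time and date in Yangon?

10:58 AM on January 4

Target arrival in UTC: 6:38 PM − 5:00 = 1:38 PM on Jan 4.
Subtract 9 hours and 10 minutes → departure 4:28 AM UTC on Jan 4.
Yangon is UTC+6:30: 4:28 AM + 6:30 = 10:58 AM on Jan 4.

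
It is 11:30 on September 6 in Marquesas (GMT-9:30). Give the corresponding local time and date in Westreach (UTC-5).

Westreach is 4:30 ahead of Marquesas.
Shift by the zone difference: 11:30 + 4:30 = 16:00 on Sep 6 in Westreach.

16:00 on September 6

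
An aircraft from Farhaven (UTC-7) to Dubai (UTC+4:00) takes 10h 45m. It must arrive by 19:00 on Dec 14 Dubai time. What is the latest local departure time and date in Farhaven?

Target arrival in UTC: 19:00 − 4:00 = 15:00 on Dec 14.
Subtract 10 hours 45 minutes → departure 04:15 UTC on Dec 14.
Farhaven is UTC−7:00: 04:15 − 7:00 = 21:15 on Dec 13.

21:15 on December 13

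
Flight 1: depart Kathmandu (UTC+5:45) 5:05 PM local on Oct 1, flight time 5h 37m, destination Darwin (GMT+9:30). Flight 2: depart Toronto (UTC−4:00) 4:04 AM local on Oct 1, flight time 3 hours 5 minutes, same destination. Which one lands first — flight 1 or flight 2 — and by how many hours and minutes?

Flight 1 in UTC: 5:05 PM − 5:45 = 11:20 AM on Oct 1.
+5 hours and 37 minutes → arrive 4:57 PM UTC on Oct 1.
Flight 2 in UTC: 4:04 AM + 4:00 = 8:04 AM on Oct 1.
+3 hours and 5 minutes → arrive 11:09 AM UTC on Oct 1.
Flight 2 lands earlier by 5 hours 48 minutes.

the second, by 5 hours 48 minutes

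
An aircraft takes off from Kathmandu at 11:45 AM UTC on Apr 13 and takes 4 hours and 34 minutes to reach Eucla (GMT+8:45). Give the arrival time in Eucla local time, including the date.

Departure is given in UTC: 11:45 AM on Apr 13.
Add 4 hours 34 minutes → 4:19 PM UTC.
Eucla is UTC+8:45: 4:19 PM + 8:45 = 1:04 AM on Apr 14.

1:04 AM on April 14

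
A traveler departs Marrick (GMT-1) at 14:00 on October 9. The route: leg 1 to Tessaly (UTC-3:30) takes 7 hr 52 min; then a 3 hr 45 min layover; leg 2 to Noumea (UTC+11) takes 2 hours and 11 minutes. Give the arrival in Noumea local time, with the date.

Convert departure to UTC: 14:00 + 1:00 = 15:00 UTC on Oct 9.
Add 7 hours 52 minutes leg 1 → 22:52 UTC.
Add 3 hours and 45 minutes layover in Tessaly → 02:37 UTC (Oct 10).
Add 2 hours and 11 minutes leg 2 → 04:48 UTC.
Noumea is UTC+11:00, so local arrival = 04:48 + 11:00 = 15:48 on Oct 10.

15:48 on October 10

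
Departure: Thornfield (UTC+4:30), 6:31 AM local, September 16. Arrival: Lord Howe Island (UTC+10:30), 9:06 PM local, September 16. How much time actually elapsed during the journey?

Lord Howe Island is 6:00 ahead of Thornfield.
Clock-face elapsed time (ignoring zones) is 14 hours 35 minutes.
Actual elapsed = 14 hours 35 minutes − 6:00 = 8 hours 35 minutes.

8 hours 35 minutes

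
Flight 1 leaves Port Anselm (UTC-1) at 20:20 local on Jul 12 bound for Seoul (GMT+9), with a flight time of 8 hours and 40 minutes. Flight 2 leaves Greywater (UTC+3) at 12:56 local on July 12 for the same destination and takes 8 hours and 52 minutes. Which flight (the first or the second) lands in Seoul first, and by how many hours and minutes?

Flight 1 in UTC: 20:20 + 1:00 = 21:20 on Jul 12.
+8 hours and 40 minutes → arrive 06:00 UTC on Jul 13.
Flight 2 in UTC: 12:56 − 3:00 = 09:56 on Jul 12.
+8 hours 52 minutes → arrive 18:48 UTC on Jul 12.
Flight 2 lands earlier by 11 hours 12 minutes.

the second, by 11 hours 12 minutes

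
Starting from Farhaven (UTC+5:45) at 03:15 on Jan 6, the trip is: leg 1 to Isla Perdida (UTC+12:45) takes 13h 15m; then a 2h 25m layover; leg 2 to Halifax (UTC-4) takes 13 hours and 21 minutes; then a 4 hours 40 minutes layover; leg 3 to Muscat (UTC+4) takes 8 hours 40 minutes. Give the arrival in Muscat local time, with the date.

19:51 on January 7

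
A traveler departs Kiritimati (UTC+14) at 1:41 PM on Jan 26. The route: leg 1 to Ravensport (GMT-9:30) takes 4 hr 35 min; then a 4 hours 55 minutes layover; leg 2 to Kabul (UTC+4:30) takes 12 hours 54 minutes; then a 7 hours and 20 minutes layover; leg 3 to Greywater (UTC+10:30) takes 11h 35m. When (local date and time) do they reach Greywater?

Convert departure to UTC: 1:41 PM − 14:00 = 11:41 PM UTC on Jan 25.
Add 4 hours 35 minutes leg 1 → 4:16 AM UTC (Jan 26).
Add 4 hours 55 minutes layover in Ravensport → 9:11 AM UTC.
Add 12 hours and 54 minutes leg 2 → 10:05 PM UTC.
Add 7 hours 20 minutes layover in Kabul → 5:25 AM UTC (Jan 27).
Add 11 hours and 35 minutes leg 3 → 5:00 PM UTC.
Greywater is UTC+10:30, so local arrival = 5:00 PM + 10:30 = 3:30 AM on Jan 28.

3:30 AM on January 28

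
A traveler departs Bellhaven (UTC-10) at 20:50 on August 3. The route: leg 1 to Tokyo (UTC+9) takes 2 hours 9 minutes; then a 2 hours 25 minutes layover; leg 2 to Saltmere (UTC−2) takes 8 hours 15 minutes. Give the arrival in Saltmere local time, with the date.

17:39 on Aug 4

Convert departure to UTC: 20:50 + 10:00 = 06:50 UTC on Aug 4.
Add 2 hours 9 minutes leg 1 → 08:59 UTC.
Add 2 hours and 25 minutes layover in Tokyo → 11:24 UTC.
Add 8 hours 15 minutes leg 2 → 19:39 UTC.
Saltmere is UTC−2:00, so local arrival = 19:39 − 2:00 = 17:39 on Aug 4.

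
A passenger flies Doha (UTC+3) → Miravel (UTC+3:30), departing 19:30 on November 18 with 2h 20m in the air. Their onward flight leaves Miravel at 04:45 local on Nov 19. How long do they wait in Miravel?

6 hours 25 minutes

Convert departure to UTC: 19:30 − 3:00 = 16:30 UTC on Nov 18.
Add 2 hours and 20 minutes flight time → 18:50 UTC.
Miravel is UTC+3:30, so local arrival = 18:50 + 3:30 = 22:20 on Nov 18.
Layover = 04:45 − 22:20 (+1 day) = 6 hours 25 minutes.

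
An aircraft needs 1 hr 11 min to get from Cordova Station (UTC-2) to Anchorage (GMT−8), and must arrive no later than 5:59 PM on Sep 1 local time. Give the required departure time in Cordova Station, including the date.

Target arrival in UTC: 5:59 PM + 8:00 = 1:59 AM on Sep 2.
Subtract 1 hour and 11 minutes → departure 12:48 AM UTC on Sep 2.
Cordova Station is UTC−2:00: 12:48 AM − 2:00 = 10:48 PM on Sep 1.

10:48 PM on Sep 1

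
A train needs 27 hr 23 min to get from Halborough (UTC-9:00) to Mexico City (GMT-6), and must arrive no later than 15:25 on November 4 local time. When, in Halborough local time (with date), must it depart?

09:02 on November 3

Target arrival in UTC: 15:25 + 6:00 = 21:25 on Nov 4.
Subtract 27 hours 23 minutes → departure 18:02 UTC on Nov 3.
Halborough is UTC−9:00: 18:02 − 9:00 = 09:02 on Nov 3.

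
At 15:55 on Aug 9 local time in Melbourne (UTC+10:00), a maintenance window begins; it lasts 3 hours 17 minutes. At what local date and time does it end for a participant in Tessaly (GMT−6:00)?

03:12 on Aug 9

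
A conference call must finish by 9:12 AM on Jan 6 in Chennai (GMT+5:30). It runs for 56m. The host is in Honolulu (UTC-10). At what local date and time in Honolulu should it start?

4:46 PM on Jan 5

Target end time in UTC: 9:12 AM − 5:30 = 3:42 AM on Jan 6.
Subtract 56 minutes → start 2:46 AM UTC on Jan 6.
Honolulu is UTC−10:00: 2:46 AM − 10:00 = 4:46 PM on Jan 5.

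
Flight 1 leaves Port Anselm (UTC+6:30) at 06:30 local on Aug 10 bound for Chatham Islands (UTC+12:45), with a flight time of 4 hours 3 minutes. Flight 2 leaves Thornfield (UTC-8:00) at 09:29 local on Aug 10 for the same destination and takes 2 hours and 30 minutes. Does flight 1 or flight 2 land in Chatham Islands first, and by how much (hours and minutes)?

Flight 1 in UTC: 06:30 − 6:30 = 00:00 on Aug 10.
+4 hours and 3 minutes → arrive 04:03 UTC on Aug 10.
Flight 2 in UTC: 09:29 + 8:00 = 17:29 on Aug 10.
+2 hours and 30 minutes → arrive 19:59 UTC on Aug 10.
Flight 1 lands earlier by 15 hours 56 minutes.

the first, by 15 hours 56 minutes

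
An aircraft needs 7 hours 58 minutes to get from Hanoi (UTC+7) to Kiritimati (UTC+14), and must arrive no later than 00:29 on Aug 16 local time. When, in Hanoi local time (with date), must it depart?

Target arrival in UTC: 00:29 − 14:00 = 10:29 on Aug 15.
Subtract 7 hours 58 minutes → departure 02:31 UTC on Aug 15.
Hanoi is UTC+7:00: 02:31 + 7:00 = 09:31 on Aug 15.

09:31 on August 15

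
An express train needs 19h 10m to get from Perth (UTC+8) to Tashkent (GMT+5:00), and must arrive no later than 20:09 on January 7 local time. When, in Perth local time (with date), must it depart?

Target arrival in UTC: 20:09 − 5:00 = 15:09 on Jan 7.
Subtract 19 hours and 10 minutes → departure 19:59 UTC on Jan 6.
Perth is UTC+8:00: 19:59 + 8:00 = 03:59 on Jan 7.

03:59 on Jan 7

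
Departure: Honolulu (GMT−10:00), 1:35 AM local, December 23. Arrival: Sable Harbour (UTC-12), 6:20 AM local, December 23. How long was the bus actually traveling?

Departure in UTC: 1:35 AM + 10:00 = 11:35 AM on Dec 23.
Arrival in UTC: 6:20 AM + 12:00 = 6:20 PM on Dec 23.
Elapsed = 6:20 PM − 11:35 AM = 6 hours 45 minutes.

6 hours 45 minutes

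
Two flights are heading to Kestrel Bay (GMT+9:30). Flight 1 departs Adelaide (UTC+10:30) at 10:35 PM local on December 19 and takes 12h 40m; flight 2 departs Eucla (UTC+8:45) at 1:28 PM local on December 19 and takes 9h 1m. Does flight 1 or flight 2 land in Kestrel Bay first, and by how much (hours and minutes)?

Flight 1 in UTC: 10:35 PM − 10:30 = 12:05 PM on Dec 19.
+12 hours 40 minutes → arrive 12:45 AM UTC on Dec 20.
Flight 2 in UTC: 1:28 PM − 8:45 = 4:43 AM on Dec 19.
+9 hours and 1 minute → arrive 1:44 PM UTC on Dec 19.
Flight 2 lands earlier by 11 hours 1 minute.

the second, by 11 hours 1 minute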